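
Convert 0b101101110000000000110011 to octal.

0o55600063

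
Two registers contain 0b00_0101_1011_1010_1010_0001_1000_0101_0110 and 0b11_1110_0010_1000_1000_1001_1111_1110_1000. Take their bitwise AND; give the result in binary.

AND bit by bit (1 only where both bits are 1):
  0001011011101010100001100001010110
& 1111100010100010001001111111101000
= 0001000010100010000001100001000000

0b0001000010100010000001100001000000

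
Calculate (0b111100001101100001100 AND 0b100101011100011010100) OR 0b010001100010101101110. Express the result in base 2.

0b111100001101100001100 AND 0b100101011100011010100 = 0b100100001100000000100.
Then OR with 0b010001100010101101110.

0b110101101110101101110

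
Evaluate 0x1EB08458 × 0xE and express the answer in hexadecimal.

0x1ADA73CD0

Multiply each base-16 digit by 14, carrying:
  8×14 = 112 → write 0 carry 7
  5×14+7 = 77 → write D carry 4
  4×14+4 = 60 → write C carry 3
  8×14+3 = 115 → write 3 carry 7
  0×14+7 = 7 → write 7
  B×14 = 154 → write A carry 9
  E×14+9 = 205 → write D carry 12
  1×14+12 = 26 → write A carry 1
  remaining carry: 1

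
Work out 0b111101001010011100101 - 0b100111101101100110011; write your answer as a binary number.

0b10101011100110110010

Subtract column by column in base 2:
  1-1 → 0
  0-1 → 1 (borrow)
  1-0-1 → 0
  0-0 → 0
  0-1 → 1 (borrow)
  1-1-1 → 1 (borrow)
  1-0-1 → 0
  1-0 → 1
  0-1 → 1 (borrow)
  0-1-1 → 0 (borrow)
  1-0-1 → 0
  0-1 → 1 (borrow)
  1-1-1 → 1 (borrow)
  0-0-1 → 1 (borrow)
  0-1-1 → 0 (borrow)
  1-1-1 → 1 (borrow)
  0-1-1 → 0 (borrow)
  1-1-1 → 1 (borrow)
  1-0-1 → 0
  1-0 → 1
  1-1 → 0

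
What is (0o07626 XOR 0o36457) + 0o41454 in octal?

0o72745

First 0o07626 XOR 0o36457 = 0o31271.
Add column by column in base 8, right to left:
  1+4 = 5
  7+5 = 4 carry 1
  2+4+1 = 7
  1+1 = 2
  3+4 = 7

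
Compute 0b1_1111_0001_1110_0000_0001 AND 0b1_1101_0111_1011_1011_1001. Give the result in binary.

0b111010001101000000001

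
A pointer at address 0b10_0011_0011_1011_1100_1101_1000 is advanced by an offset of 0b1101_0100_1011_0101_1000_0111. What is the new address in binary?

0b11000010000111001001011111

Add column by column in base 2, right to left:
  0+1 = 1
  0+1 = 1
  0+1 = 1
  1+0 = 1
  1+0 = 1
  0+0 = 0
  1+0 = 1
  1+1 = 0 carry 1
  0+1+1 = 0 carry 1
  0+0+1 = 1
  1+1 = 0 carry 1
  1+0+1 = 0 carry 1
  1+1+1 = 1 carry 1
  1+1+1 = 1 carry 1
  0+0+1 = 1
  1+1 = 0 carry 1
  1+0+1 = 0 carry 1
  1+0+1 = 0 carry 1
  0+1+1 = 0 carry 1
  0+0+1 = 1
  1+1 = 0 carry 1
  1+0+1 = 0 carry 1
  0+1+1 = 0 carry 1
  0+1+1 = 0 carry 1
  0+0+1 = 1
  1+0 = 1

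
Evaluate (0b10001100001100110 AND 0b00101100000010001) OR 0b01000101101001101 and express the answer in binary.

0b10001100001100110 AND 0b00101100000010001 = 0b00001100000000000.
Then OR with 0b01000101101001101.

0b1001101101001101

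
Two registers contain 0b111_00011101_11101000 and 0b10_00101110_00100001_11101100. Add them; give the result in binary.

Add column by column in base 2, right to left:
  0+0 = 0
  0+0 = 0
  0+1 = 1
  1+1 = 0 carry 1
  0+0+1 = 1
  1+1 = 0 carry 1
  1+1+1 = 1 carry 1
  1+1+1 = 1 carry 1
  1+1+1 = 1 carry 1
  0+0+1 = 1
  1+0 = 1
  1+0 = 1
  1+0 = 1
  0+1 = 1
  0+0 = 0
  0+0 = 0
  1+0 = 1
  1+1 = 0 carry 1
  1+1+1 = 1 carry 1
  0+1+1 = 0 carry 1
  0+0+1 = 1
  0+1 = 1
  0+0 = 0
  0+0 = 0
  0+0 = 0
  0+1 = 1

0b10001101010011111111010100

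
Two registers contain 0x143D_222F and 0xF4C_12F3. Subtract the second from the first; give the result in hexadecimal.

0x4F10F3C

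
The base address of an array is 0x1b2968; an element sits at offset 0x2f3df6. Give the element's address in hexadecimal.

Add column by column in base 16, right to left:
  8+6 = e
  6+f = 5 carry 1
  9+d+1 = 7 carry 1
  2+3+1 = 6
  b+f = a carry 1
  1+2+1 = 4

0x4a675e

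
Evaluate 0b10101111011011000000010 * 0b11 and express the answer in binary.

Multiply each base-2 digit by 3, carrying:
  0×3 = 0 → write 0
  1×3 = 3 → write 1 carry 1
  0×3+1 = 1 → write 1
  0×3 = 0 → write 0
  0×3 = 0 → write 0
  0×3 = 0 → write 0
  0×3 = 0 → write 0
  0×3 = 0 → write 0
  0×3 = 0 → write 0
  1×3 = 3 → write 1 carry 1
  1×3+1 = 4 → write 0 carry 2
  0×3+2 = 2 → write 0 carry 1
  1×3+1 = 4 → write 0 carry 2
  1×3+2 = 5 → write 1 carry 2
  0×3+2 = 2 → write 0 carry 1
  1×3+1 = 4 → write 0 carry 2
  1×3+2 = 5 → write 1 carry 2
  1×3+2 = 5 → write 1 carry 2
  1×3+2 = 5 → write 1 carry 2
  0×3+2 = 2 → write 0 carry 1
  1×3+1 = 4 → write 0 carry 2
  0×3+2 = 2 → write 0 carry 1
  1×3+1 = 4 → write 0 carry 2
  remaining carry: 10

0b1000001110010001000000110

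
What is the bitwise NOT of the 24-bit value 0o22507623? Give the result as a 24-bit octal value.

Each oct digit d becomes 7−d:
  2→5, 2→5, 5→2, 0→7, 7→0, 6→1, 2→5, 3→4

0o55270154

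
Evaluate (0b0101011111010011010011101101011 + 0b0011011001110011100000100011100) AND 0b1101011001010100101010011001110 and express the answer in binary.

Add column by column in base 2, right to left:
  1+0 = 1
  1+0 = 1
  0+1 = 1
  1+1 = 0 carry 1
  0+1+1 = 0 carry 1
  1+0+1 = 0 carry 1
  1+0+1 = 0 carry 1
  0+0+1 = 1
  1+1 = 0 carry 1
  1+0+1 = 0 carry 1
  1+0+1 = 0 carry 1
  0+0+1 = 1
  0+0 = 0
  1+0 = 1
  0+1 = 1
  1+1 = 0 carry 1
  1+1+1 = 1 carry 1
  0+0+1 = 1
  0+0 = 0
  1+1 = 0 carry 1
  0+1+1 = 0 carry 1
  1+1+1 = 1 carry 1
  1+0+1 = 0 carry 1
  1+0+1 = 0 carry 1
  1+1+1 = 1 carry 1
  1+1+1 = 1 carry 1
  0+0+1 = 1
  1+1 = 0 carry 1
  0+1+1 = 0 carry 1
  1+0+1 = 0 carry 1
  final carry 1
Sum = 0b1000111001000110110100010000111; now AND with 0b1101011001010100101010011001110:
  1000111001000110110100010000111
& 1101011001010100101010011001110
= 1000011001000100100000010000110

0b1000011001000100100000010000110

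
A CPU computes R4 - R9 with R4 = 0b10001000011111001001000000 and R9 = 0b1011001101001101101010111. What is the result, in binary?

Subtract column by column in base 2:
  0-1 → 1 (borrow)
  0-1-1 → 0 (borrow)
  0-1-1 → 0 (borrow)
  0-0-1 → 1 (borrow)
  0-1-1 → 0 (borrow)
  0-0-1 → 1 (borrow)
  1-1-1 → 1 (borrow)
  0-0-1 → 1 (borrow)
  0-1-1 → 0 (borrow)
  1-1-1 → 1 (borrow)
  0-0-1 → 1 (borrow)
  0-1-1 → 0 (borrow)
  1-1-1 → 1 (borrow)
  1-0-1 → 0
  1-0 → 1
  1-1 → 0
  1-0 → 1
  0-1 → 1 (borrow)
  0-1-1 → 0 (borrow)
  0-0-1 → 1 (borrow)
  0-0-1 → 1 (borrow)
  1-1-1 → 1 (borrow)
  0-1-1 → 0 (borrow)
  0-0-1 → 1 (borrow)
  0-1-1 → 0 (borrow)
  1-0-1 → 0

0b101110110101011011101001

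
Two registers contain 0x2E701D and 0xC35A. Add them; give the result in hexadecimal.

0x2F3377

Add column by column in base 16, right to left:
  D+A = 7 carry 1
  1+5+1 = 7
  0+3 = 3
  7+C = 3 carry 1
  E+0+1 = F
  2+0 = 2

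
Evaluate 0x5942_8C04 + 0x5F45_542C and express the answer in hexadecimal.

0xB887E030

Add column by column in base 16, right to left:
  4+C = 0 carry 1
  0+2+1 = 3
  C+4 = 0 carry 1
  8+5+1 = E
  2+5 = 7
  4+4 = 8
  9+F = 8 carry 1
  5+5+1 = B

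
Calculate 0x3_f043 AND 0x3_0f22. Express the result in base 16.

0x30002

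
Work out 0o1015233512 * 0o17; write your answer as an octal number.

0o17307436526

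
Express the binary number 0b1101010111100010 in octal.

Group the bits in threes: 001 101 010 111 100 010 → 152742.

0o152742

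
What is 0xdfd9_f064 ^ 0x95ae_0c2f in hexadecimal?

XOR each hex digit independently (no carries):
  d^9=4, f^5=a, d^a=7, 9^e=7, f^0=f, 0^c=c, 6^2=4, 4^f=b

0x4a77fc4b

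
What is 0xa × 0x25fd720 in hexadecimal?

0x17be6740

Multiply each base-16 digit by 10, carrying:
  0×10 = 0 → write 0
  2×10 = 20 → write 4 carry 1
  7×10+1 = 71 → write 7 carry 4
  d×10+4 = 134 → write 6 carry 8
  f×10+8 = 158 → write e carry 9
  5×10+9 = 59 → write b carry 3
  2×10+3 = 23 → write 7 carry 1
  remaining carry: 1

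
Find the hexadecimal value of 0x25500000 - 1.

The trailing 5 digits are 0, so subtracting 1 borrows through: they become F and the next digit up decrements.

0x254fffff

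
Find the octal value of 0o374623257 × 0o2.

0o771446536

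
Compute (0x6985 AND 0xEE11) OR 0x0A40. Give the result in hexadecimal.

0x6A41

0x6985 AND 0xEE11 = 0x6801.
Then OR with 0x0A40.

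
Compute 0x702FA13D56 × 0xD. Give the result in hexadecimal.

0x5B26B301D5E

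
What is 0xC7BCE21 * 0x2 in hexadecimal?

Multiply each base-16 digit by 2, carrying:
  1×2 = 2 → write 2
  2×2 = 4 → write 4
  E×2 = 28 → write C carry 1
  C×2+1 = 25 → write 9 carry 1
  B×2+1 = 23 → write 7 carry 1
  7×2+1 = 15 → write F
  C×2 = 24 → write 8 carry 1
  remaining carry: 1

0x18F79C42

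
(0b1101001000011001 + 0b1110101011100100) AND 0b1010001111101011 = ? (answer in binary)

0b1010000011101001

Add column by column in base 2, right to left:
  1+0 = 1
  0+0 = 0
  0+1 = 1
  1+0 = 1
  1+0 = 1
  0+1 = 1
  0+1 = 1
  0+1 = 1
  0+0 = 0
  1+1 = 0 carry 1
  0+0+1 = 1
  0+1 = 1
  1+0 = 1
  0+1 = 1
  1+1 = 0 carry 1
  1+1+1 = 1 carry 1
  final carry 1
Sum = 0b11011110011111101; now AND with 0b1010001111101011:
  11011110011111101
& 01010001111101011
= 01010000011101001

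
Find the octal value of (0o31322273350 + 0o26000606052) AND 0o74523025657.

0o54123001402

Add column by column in base 8, right to left:
  0+2 = 2
  5+5 = 2 carry 1
  3+0+1 = 4
  3+6 = 1 carry 1
  7+0+1 = 0 carry 1
  2+6+1 = 1 carry 1
  2+0+1 = 3
  2+0 = 2
  3+0 = 3
  1+6 = 7
  3+2 = 5
Sum = 0o57323101422; now AND with 0o74523025657:
  5&7=5, 7&4=4, 3&5=1, 2&2=2, 3&3=3, 1&0=0, 0&2=0, 1&5=1, 4&6=4, 2&5=0, 2&7=2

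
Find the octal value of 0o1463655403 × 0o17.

Multiply each base-8 digit by 15, carrying:
  3×15 = 45 → write 5 carry 5
  0×15+5 = 5 → write 5
  4×15 = 60 → write 4 carry 7
  5×15+7 = 82 → write 2 carry 10
  5×15+10 = 85 → write 5 carry 10
  6×15+10 = 100 → write 4 carry 12
  3×15+12 = 57 → write 1 carry 7
  6×15+7 = 97 → write 1 carry 12
  4×15+12 = 72 → write 0 carry 9
  1×15+9 = 24 → write 0 carry 3
  remaining carry: 3

0o30011452455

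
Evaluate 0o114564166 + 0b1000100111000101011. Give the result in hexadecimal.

0x13736A1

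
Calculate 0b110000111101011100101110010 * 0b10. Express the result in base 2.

0b1100001111010111001011100100

Multiply each base-2 digit by 2, carrying:
  0×2 = 0 → write 0
  1×2 = 2 → write 0 carry 1
  0×2+1 = 1 → write 1
  0×2 = 0 → write 0
  1×2 = 2 → write 0 carry 1
  1×2+1 = 3 → write 1 carry 1
  1×2+1 = 3 → write 1 carry 1
  0×2+1 = 1 → write 1
  1×2 = 2 → write 0 carry 1
  0×2+1 = 1 → write 1
  0×2 = 0 → write 0
  1×2 = 2 → write 0 carry 1
  1×2+1 = 3 → write 1 carry 1
  1×2+1 = 3 → write 1 carry 1
  0×2+1 = 1 → write 1
  1×2 = 2 → write 0 carry 1
  0×2+1 = 1 → write 1
  1×2 = 2 → write 0 carry 1
  1×2+1 = 3 → write 1 carry 1
  1×2+1 = 3 → write 1 carry 1
  1×2+1 = 3 → write 1 carry 1
  0×2+1 = 1 → write 1
  0×2 = 0 → write 0
  0×2 = 0 → write 0
  0×2 = 0 → write 0
  1×2 = 2 → write 0 carry 1
  1×2+1 = 3 → write 1 carry 1
  remaining carry: 1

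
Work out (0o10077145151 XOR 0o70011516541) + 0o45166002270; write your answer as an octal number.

0o125254455700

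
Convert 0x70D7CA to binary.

Expand each hex digit to 4 bits: 7=0111 0=0000 D=1101 7=0111 C=1100 A=1010.

0b11100001101011111001010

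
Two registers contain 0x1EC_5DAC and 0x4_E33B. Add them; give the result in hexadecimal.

0x1F140E7

Add column by column in base 16, right to left:
  C+B = 7 carry 1
  A+3+1 = E
  D+3 = 0 carry 1
  5+E+1 = 4 carry 1
  C+4+1 = 1 carry 1
  E+0+1 = F
  1+0 = 1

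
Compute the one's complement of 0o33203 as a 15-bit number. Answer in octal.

Each oct digit d becomes 7−d:
  3→4, 3→4, 2→5, 0→7, 3→4

0o44574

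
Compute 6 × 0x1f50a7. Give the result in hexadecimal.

Multiply each base-16 digit by 6, carrying:
  7×6 = 42 → write a carry 2
  a×6+2 = 62 → write e carry 3
  0×6+3 = 3 → write 3
  5×6 = 30 → write e carry 1
  f×6+1 = 91 → write b carry 5
  1×6+5 = 11 → write b

0xbbe3ea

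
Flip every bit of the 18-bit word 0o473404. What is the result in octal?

Each oct digit d becomes 7−d:
  4→3, 7→0, 3→4, 4→3, 0→7, 4→3

0o304373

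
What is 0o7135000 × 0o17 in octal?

Multiply each base-8 digit by 15, carrying:
  0×15 = 0 → write 0
  0×15 = 0 → write 0
  0×15 = 0 → write 0
  5×15 = 75 → write 3 carry 9
  3×15+9 = 54 → write 6 carry 6
  1×15+6 = 21 → write 5 carry 2
  7×15+2 = 107 → write 3 carry 13
  remaining carry: 15

0o153563000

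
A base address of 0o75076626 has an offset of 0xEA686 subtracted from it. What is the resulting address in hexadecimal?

0o75076626 = 0xF47D96 in hexadecimal.
Subtract column by column in base 16:
  6-6 → 0
  9-8 → 1
  D-6 → 7
  7-A → D (borrow)
  4-E-1 → 5 (borrow)
  F-0-1 → E

0xE5D710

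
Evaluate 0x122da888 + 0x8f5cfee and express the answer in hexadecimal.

0x1b237876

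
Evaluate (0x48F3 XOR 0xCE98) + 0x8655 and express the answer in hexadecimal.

First 0x48F3 XOR 0xCE98 = 0x866B.
Add column by column in base 16, right to left:
  B+5 = 0 carry 1
  6+5+1 = C
  6+6 = C
  8+8 = 0 carry 1
  final carry 1

0x10CC0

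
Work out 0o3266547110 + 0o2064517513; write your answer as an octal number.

0o5353266623

Add column by column in base 8, right to left:
  0+3 = 3
  1+1 = 2
  1+5 = 6
  7+7 = 6 carry 1
  4+1+1 = 6
  5+5 = 2 carry 1
  6+4+1 = 3 carry 1
  6+6+1 = 5 carry 1
  2+0+1 = 3
  3+2 = 5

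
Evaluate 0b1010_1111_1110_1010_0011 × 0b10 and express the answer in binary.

Multiply each base-2 digit by 2, carrying:
  1×2 = 2 → write 0 carry 1
  1×2+1 = 3 → write 1 carry 1
  0×2+1 = 1 → write 1
  0×2 = 0 → write 0
  0×2 = 0 → write 0
  1×2 = 2 → write 0 carry 1
  0×2+1 = 1 → write 1
  1×2 = 2 → write 0 carry 1
  0×2+1 = 1 → write 1
  1×2 = 2 → write 0 carry 1
  1×2+1 = 3 → write 1 carry 1
  1×2+1 = 3 → write 1 carry 1
  1×2+1 = 3 → write 1 carry 1
  1×2+1 = 3 → write 1 carry 1
  1×2+1 = 3 → write 1 carry 1
  1×2+1 = 3 → write 1 carry 1
  0×2+1 = 1 → write 1
  1×2 = 2 → write 0 carry 1
  0×2+1 = 1 → write 1
  1×2 = 2 → write 0 carry 1
  remaining carry: 1

0b101011111110101000110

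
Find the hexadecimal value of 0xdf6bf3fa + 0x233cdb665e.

Add column by column in base 16, right to left:
  a+e = 8 carry 1
  f+5+1 = 5 carry 1
  3+6+1 = a
  f+6 = 5 carry 1
  b+b+1 = 7 carry 1
  6+d+1 = 4 carry 1
  f+c+1 = c carry 1
  d+3+1 = 1 carry 1
  0+3+1 = 4
  0+2 = 2

0x241c475a58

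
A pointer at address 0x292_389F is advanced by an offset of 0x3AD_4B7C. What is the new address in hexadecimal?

0x63F841B

Add column by column in base 16, right to left:
  F+C = B carry 1
  9+7+1 = 1 carry 1
  8+B+1 = 4 carry 1
  3+4+1 = 8
  2+D = F
  9+A = 3 carry 1
  2+3+1 = 6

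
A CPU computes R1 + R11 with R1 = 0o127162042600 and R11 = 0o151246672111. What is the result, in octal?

Add column by column in base 8, right to left:
  0+1 = 1
  0+1 = 1
  6+1 = 7
  2+2 = 4
  4+7 = 3 carry 1
  0+6+1 = 7
  2+6 = 0 carry 1
  6+4+1 = 3 carry 1
  1+2+1 = 4
  7+1 = 0 carry 1
  2+5+1 = 0 carry 1
  1+1+1 = 3

0o300430734711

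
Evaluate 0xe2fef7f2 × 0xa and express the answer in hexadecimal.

0x8ddf5af74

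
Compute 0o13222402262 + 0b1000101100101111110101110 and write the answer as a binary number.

0b1011011011000000110010001100000

0o13222402262 = 0b1011010010010100000010010110010 in binary.
Add column by column in base 2, right to left:
  0+0 = 0
  1+1 = 0 carry 1
  0+1+1 = 0 carry 1
  0+1+1 = 0 carry 1
  1+0+1 = 0 carry 1
  1+1+1 = 1 carry 1
  0+0+1 = 1
  1+1 = 0 carry 1
  0+1+1 = 0 carry 1
  0+1+1 = 0 carry 1
  1+1+1 = 1 carry 1
  0+1+1 = 0 carry 1
  0+1+1 = 0 carry 1
  0+0+1 = 1
  0+1 = 1
  0+0 = 0
  0+0 = 0
  1+1 = 0 carry 1
  0+1+1 = 0 carry 1
  1+0+1 = 0 carry 1
  0+1+1 = 0 carry 1
  0+0+1 = 1
  1+0 = 1
  0+0 = 0
  0+1 = 1
  1+0 = 1
  0+0 = 0
  1+0 = 1
  1+0 = 1
  0+0 = 0
  1+0 = 1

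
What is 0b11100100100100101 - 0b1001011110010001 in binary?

Subtract column by column in base 2:
  1-1 → 0
  0-0 → 0
  1-0 → 1
  0-0 → 0
  0-1 → 1 (borrow)
  1-0-1 → 0
  0-0 → 0
  0-1 → 1 (borrow)
  1-1-1 → 1 (borrow)
  0-1-1 → 0 (borrow)
  0-1-1 → 0 (borrow)
  1-0-1 → 0
  0-1 → 1 (borrow)
  0-0-1 → 1 (borrow)
  1-0-1 → 0
  1-1 → 0
  1-0 → 1

0b10011000110010100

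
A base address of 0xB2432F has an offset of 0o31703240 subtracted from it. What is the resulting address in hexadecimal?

0x4ABC8F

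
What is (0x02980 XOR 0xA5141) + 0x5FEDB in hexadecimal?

First 0x02980 XOR 0xA5141 = 0xA78C1.
Add column by column in base 16, right to left:
  1+B = C
  C+D = 9 carry 1
  8+E+1 = 7 carry 1
  7+F+1 = 7 carry 1
  A+5+1 = 0 carry 1
  final carry 1

0x10779C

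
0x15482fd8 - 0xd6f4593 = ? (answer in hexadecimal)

Subtract column by column in base 16:
  8-3 → 5
  d-9 → 4
  f-5 → a
  2-4 → e (borrow)
  8-f-1 → 8 (borrow)
  4-6-1 → d (borrow)
  5-d-1 → 7 (borrow)
  1-0-1 → 0

0x7d8ea45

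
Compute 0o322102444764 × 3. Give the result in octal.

Multiply each base-8 digit by 3, carrying:
  4×3 = 12 → write 4 carry 1
  6×3+1 = 19 → write 3 carry 2
  7×3+2 = 23 → write 7 carry 2
  4×3+2 = 14 → write 6 carry 1
  4×3+1 = 13 → write 5 carry 1
  4×3+1 = 13 → write 5 carry 1
  2×3+1 = 7 → write 7
  0×3 = 0 → write 0
  1×3 = 3 → write 3
  2×3 = 6 → write 6
  2×3 = 6 → write 6
  3×3 = 9 → write 1 carry 1
  remaining carry: 1

0o1166307556734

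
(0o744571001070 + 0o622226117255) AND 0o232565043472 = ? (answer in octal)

0o22005000040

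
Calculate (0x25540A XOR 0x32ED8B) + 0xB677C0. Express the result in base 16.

0xCE3141

First 0x25540A XOR 0x32ED8B = 0x17B981.
Add column by column in base 16, right to left:
  1+0 = 1
  8+C = 4 carry 1
  9+7+1 = 1 carry 1
  B+7+1 = 3 carry 1
  7+6+1 = E
  1+B = C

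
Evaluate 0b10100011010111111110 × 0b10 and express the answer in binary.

Multiply each base-2 digit by 2, carrying:
  0×2 = 0 → write 0
  1×2 = 2 → write 0 carry 1
  1×2+1 = 3 → write 1 carry 1
  1×2+1 = 3 → write 1 carry 1
  1×2+1 = 3 → write 1 carry 1
  1×2+1 = 3 → write 1 carry 1
  1×2+1 = 3 → write 1 carry 1
  1×2+1 = 3 → write 1 carry 1
  1×2+1 = 3 → write 1 carry 1
  0×2+1 = 1 → write 1
  1×2 = 2 → write 0 carry 1
  0×2+1 = 1 → write 1
  1×2 = 2 → write 0 carry 1
  1×2+1 = 3 → write 1 carry 1
  0×2+1 = 1 → write 1
  0×2 = 0 → write 0
  0×2 = 0 → write 0
  1×2 = 2 → write 0 carry 1
  0×2+1 = 1 → write 1
  1×2 = 2 → write 0 carry 1
  remaining carry: 1

0b101000110101111111100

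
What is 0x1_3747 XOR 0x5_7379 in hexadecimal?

XOR each hex digit independently (no carries):
  1^5=4, 3^7=4, 7^3=4, 4^7=3, 7^9=E

0x4443E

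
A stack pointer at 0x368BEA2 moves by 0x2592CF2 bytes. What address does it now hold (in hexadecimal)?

0x5C1EB94

Add column by column in base 16, right to left:
  2+2 = 4
  A+F = 9 carry 1
  E+C+1 = B carry 1
  B+2+1 = E
  8+9 = 1 carry 1
  6+5+1 = C
  3+2 = 5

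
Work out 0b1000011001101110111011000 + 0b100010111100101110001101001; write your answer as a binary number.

Add column by column in base 2, right to left:
  0+1 = 1
  0+0 = 0
  0+0 = 0
  1+1 = 0 carry 1
  1+0+1 = 0 carry 1
  0+1+1 = 0 carry 1
  1+1+1 = 1 carry 1
  1+0+1 = 0 carry 1
  1+0+1 = 0 carry 1
  0+0+1 = 1
  1+1 = 0 carry 1
  1+1+1 = 1 carry 1
  1+1+1 = 1 carry 1
  0+0+1 = 1
  1+1 = 0 carry 1
  1+0+1 = 0 carry 1
  0+0+1 = 1
  0+1 = 1
  1+1 = 0 carry 1
  1+1+1 = 1 carry 1
  0+1+1 = 0 carry 1
  0+0+1 = 1
  0+1 = 1
  0+0 = 0
  1+0 = 1
  0+0 = 0
  0+1 = 1

0b101011010110011101001000001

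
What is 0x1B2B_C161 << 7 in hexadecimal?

7 bits is not a whole number of base-16 digits; in binary: 11011001010111100000101100001 << 7 = 110110010101111000001011000010000000.

0xD95E0B080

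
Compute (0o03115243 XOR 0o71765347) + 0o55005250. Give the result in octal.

0o147675354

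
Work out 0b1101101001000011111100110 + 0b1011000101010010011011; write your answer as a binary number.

Add column by column in base 2, right to left:
  0+1 = 1
  1+1 = 0 carry 1
  1+0+1 = 0 carry 1
  0+1+1 = 0 carry 1
  0+1+1 = 0 carry 1
  1+0+1 = 0 carry 1
  1+0+1 = 0 carry 1
  1+1+1 = 1 carry 1
  1+0+1 = 0 carry 1
  1+0+1 = 0 carry 1
  1+1+1 = 1 carry 1
  0+0+1 = 1
  0+1 = 1
  0+0 = 0
  0+1 = 1
  1+0 = 1
  0+0 = 0
  0+0 = 0
  1+1 = 0 carry 1
  0+1+1 = 0 carry 1
  1+0+1 = 0 carry 1
  1+1+1 = 1 carry 1
  0+0+1 = 1
  1+0 = 1
  1+0 = 1

0b1111000001101110010000001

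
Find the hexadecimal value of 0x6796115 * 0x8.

0x33CB08A8

Multiply each base-16 digit by 8, carrying:
  5×8 = 40 → write 8 carry 2
  1×8+2 = 10 → write A
  1×8 = 8 → write 8
  6×8 = 48 → write 0 carry 3
  9×8+3 = 75 → write B carry 4
  7×8+4 = 60 → write C carry 3
  6×8+3 = 51 → write 3 carry 3
  remaining carry: 3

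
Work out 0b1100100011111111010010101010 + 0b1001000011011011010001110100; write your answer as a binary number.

Add column by column in base 2, right to left:
  0+0 = 0
  1+0 = 1
  0+1 = 1
  1+0 = 1
  0+1 = 1
  1+1 = 0 carry 1
  0+1+1 = 0 carry 1
  1+0+1 = 0 carry 1
  0+0+1 = 1
  0+0 = 0
  1+1 = 0 carry 1
  0+0+1 = 1
  1+1 = 0 carry 1
  1+1+1 = 1 carry 1
  1+0+1 = 0 carry 1
  1+1+1 = 1 carry 1
  1+1+1 = 1 carry 1
  1+0+1 = 0 carry 1
  1+1+1 = 1 carry 1
  1+1+1 = 1 carry 1
  0+0+1 = 1
  0+0 = 0
  0+0 = 0
  1+0 = 1
  0+1 = 1
  0+0 = 0
  1+0 = 1
  1+1 = 0 carry 1
  final carry 1

0b10101100111011010100100011110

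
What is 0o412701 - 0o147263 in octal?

0o243416

Subtract column by column in base 8:
  1-3 → 6 (borrow)
  0-6-1 → 1 (borrow)
  7-2-1 → 4
  2-7 → 3 (borrow)
  1-4-1 → 4 (borrow)
  4-1-1 → 2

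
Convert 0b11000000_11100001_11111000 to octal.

0o60160770

Group the bits in threes: 110 000 001 110 000 111 111 000 → 60160770.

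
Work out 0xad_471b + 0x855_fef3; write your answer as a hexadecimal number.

0x903460e

Add column by column in base 16, right to left:
  b+3 = e
  1+f = 0 carry 1
  7+e+1 = 6 carry 1
  4+f+1 = 4 carry 1
  d+5+1 = 3 carry 1
  a+5+1 = 0 carry 1
  0+8+1 = 9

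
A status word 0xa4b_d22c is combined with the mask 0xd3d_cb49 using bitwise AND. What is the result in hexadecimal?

AND each hex digit independently (no carries):
  a&d=8, 4&3=0, b&d=9, d&c=c, 2&b=2, 2&4=0, c&9=8

0x809c208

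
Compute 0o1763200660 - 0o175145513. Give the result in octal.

0o1566033145

Subtract column by column in base 8:
  0-3 → 5 (borrow)
  6-1-1 → 4
  6-5 → 1
  0-5 → 3 (borrow)
  0-4-1 → 3 (borrow)
  2-1-1 → 0
  3-5 → 6 (borrow)
  6-7-1 → 6 (borrow)
  7-1-1 → 5
  1-0 → 1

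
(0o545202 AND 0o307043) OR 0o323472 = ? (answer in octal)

0o327472

0o545202 AND 0o307043 = 0o105002.
Then OR with 0o323472.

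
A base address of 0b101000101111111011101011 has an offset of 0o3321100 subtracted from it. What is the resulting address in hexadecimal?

0x955CAB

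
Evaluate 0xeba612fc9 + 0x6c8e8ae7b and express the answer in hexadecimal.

Add column by column in base 16, right to left:
  9+b = 4 carry 1
  c+7+1 = 4 carry 1
  f+e+1 = e carry 1
  2+a+1 = d
  1+8 = 9
  6+e = 4 carry 1
  a+8+1 = 3 carry 1
  b+c+1 = 8 carry 1
  e+6+1 = 5 carry 1
  final carry 1

0x158349de44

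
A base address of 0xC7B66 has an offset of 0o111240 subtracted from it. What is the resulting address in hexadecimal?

0o111240 = 0x92A0 in hexadecimal.
Subtract column by column in base 16:
  6-0 → 6
  6-A → C (borrow)
  B-2-1 → 8
  7-9 → E (borrow)
  C-0-1 → B

0xBE8C6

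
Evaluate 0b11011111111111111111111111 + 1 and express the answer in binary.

The trailing 23 digits are 1 (max in base 2), so adding 1 cascades: they roll to 0 and the next digit up increments.

0b11100000000000000000000000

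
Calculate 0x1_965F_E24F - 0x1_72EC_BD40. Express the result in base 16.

Subtract column by column in base 16:
  F-0 → F
  4-4 → 0
  2-D → 5 (borrow)
  E-B-1 → 2
  F-C → 3
  5-E → 7 (borrow)
  6-2-1 → 3
  9-7 → 2
  1-1 → 0

0x2373250F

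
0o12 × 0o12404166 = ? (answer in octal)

Multiply each base-8 digit by 10, carrying:
  6×10 = 60 → write 4 carry 7
  6×10+7 = 67 → write 3 carry 8
  1×10+8 = 18 → write 2 carry 2
  4×10+2 = 42 → write 2 carry 5
  0×10+5 = 5 → write 5
  4×10 = 40 → write 0 carry 5
  2×10+5 = 25 → write 1 carry 3
  1×10+3 = 13 → write 5 carry 1
  remaining carry: 1

0o151052234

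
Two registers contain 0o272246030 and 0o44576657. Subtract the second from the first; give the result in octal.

0o225447151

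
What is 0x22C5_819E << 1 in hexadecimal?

1 bits is not a whole number of base-16 digits; in binary: 100010110001011000000110011110 << 1 = 1000101100010110000001100111100.

0x458B033C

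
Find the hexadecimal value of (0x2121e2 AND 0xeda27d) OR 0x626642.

0x2121e2 AND 0xeda27d = 0x212060.
Then OR with 0x626642.

0x636662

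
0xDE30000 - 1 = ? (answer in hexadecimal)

0xDE2FFFF

The trailing 4 digits are 0, so subtracting 1 borrows through: they become F and the next digit up decrements.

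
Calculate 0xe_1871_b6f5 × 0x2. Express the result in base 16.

0x1c30e36dea

Multiply each base-16 digit by 2, carrying:
  5×2 = 10 → write a
  f×2 = 30 → write e carry 1
  6×2+1 = 13 → write d
  b×2 = 22 → write 6 carry 1
  1×2+1 = 3 → write 3
  7×2 = 14 → write e
  8×2 = 16 → write 0 carry 1
  1×2+1 = 3 → write 3
  e×2 = 28 → write c carry 1
  remaining carry: 1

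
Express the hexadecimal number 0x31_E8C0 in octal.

Expand each hex digit to 4 bits: 3=0011 1=0001 E=1110 8=1000 C=1100 0=0000.
Group the bits in threes: 001 100 011 110 100 011 000 000 → 14364300.

0o14364300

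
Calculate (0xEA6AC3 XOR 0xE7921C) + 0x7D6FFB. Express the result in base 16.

First 0xEA6AC3 XOR 0xE7921C = 0x0DF8DF.
Add column by column in base 16, right to left:
  F+B = A carry 1
  D+F+1 = D carry 1
  8+F+1 = 8 carry 1
  F+6+1 = 6 carry 1
  D+D+1 = B carry 1
  0+7+1 = 8

0x8B68DA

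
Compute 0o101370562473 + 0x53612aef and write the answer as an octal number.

0o113721010052

0x53612aef = 0o12330225357 in octal.
Add column by column in base 8, right to left:
  3+7 = 2 carry 1
  7+5+1 = 5 carry 1
  4+3+1 = 0 carry 1
  2+5+1 = 0 carry 1
  6+2+1 = 1 carry 1
  5+2+1 = 0 carry 1
  0+0+1 = 1
  7+3 = 2 carry 1
  3+3+1 = 7
  1+2 = 3
  0+1 = 1
  1+0 = 1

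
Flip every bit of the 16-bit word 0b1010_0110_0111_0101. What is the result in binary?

0b0101100110001010

Invert each bit: 1010011001110101 → 0101100110001010.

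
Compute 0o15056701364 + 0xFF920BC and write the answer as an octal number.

0o17055121660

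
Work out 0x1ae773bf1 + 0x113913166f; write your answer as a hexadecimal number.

Add column by column in base 16, right to left:
  1+f = 0 carry 1
  f+6+1 = 6 carry 1
  b+6+1 = 2 carry 1
  3+1+1 = 5
  7+3 = a
  7+1 = 8
  e+9 = 7 carry 1
  a+3+1 = e
  1+1 = 2
  0+1 = 1

0x12e78a5260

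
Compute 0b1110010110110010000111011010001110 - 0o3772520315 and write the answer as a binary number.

0b1101110110110111011101010111000001

0o3772520315 = 0b11111111010101010000011001101 in binary.
Subtract column by column in base 2:
  0-1 → 1 (borrow)
  1-0-1 → 0
  1-1 → 0
  1-1 → 0
  0-0 → 0
  0-0 → 0
  0-1 → 1 (borrow)
  1-1-1 → 1 (borrow)
  0-0-1 → 1 (borrow)
  1-0-1 → 0
  1-0 → 1
  0-0 → 0
  1-0 → 1
  1-1 → 0
  1-0 → 1
  0-1 → 1 (borrow)
  0-0-1 → 1 (borrow)
  0-1-1 → 0 (borrow)
  0-0-1 → 1 (borrow)
  1-1-1 → 1 (borrow)
  0-0-1 → 1 (borrow)
  0-1-1 → 0 (borrow)
  1-1-1 → 1 (borrow)
  1-1-1 → 1 (borrow)
  0-1-1 → 0 (borrow)
  1-1-1 → 1 (borrow)
  1-1-1 → 1 (borrow)
  0-1-1 → 0 (borrow)
  1-1-1 → 1 (borrow)
  0-0-1 → 1 (borrow)
  0-0-1 → 1 (borrow)
  1-0-1 → 0
  1-0 → 1
  1-0 → 1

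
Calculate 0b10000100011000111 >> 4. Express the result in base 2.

0b1000010001100

Right shift by 4: drop the 4 least-significant bits.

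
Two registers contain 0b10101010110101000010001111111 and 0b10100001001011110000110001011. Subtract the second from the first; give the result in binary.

Subtract column by column in base 2:
  1-1 → 0
  1-1 → 0
  1-0 → 1
  1-1 → 0
  1-0 → 1
  1-0 → 1
  1-0 → 1
  0-1 → 1 (borrow)
  0-1-1 → 0 (borrow)
  0-0-1 → 1 (borrow)
  1-0-1 → 0
  0-0 → 0
  0-0 → 0
  0-1 → 1 (borrow)
  0-1-1 → 0 (borrow)
  1-1-1 → 1 (borrow)
  0-1-1 → 0 (borrow)
  1-0-1 → 0
  0-1 → 1 (borrow)
  1-0-1 → 0
  1-0 → 1
  0-1 → 1 (borrow)
  1-0-1 → 0
  0-0 → 0
  1-0 → 1
  0-0 → 0
  1-1 → 0
  0-0 → 0
  1-1 → 0

0b1001101001010001011110100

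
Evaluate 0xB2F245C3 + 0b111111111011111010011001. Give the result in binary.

0xB2F245C3 = 0b10110010111100100100010111000011 in binary.
Add column by column in base 2, right to left:
  1+1 = 0 carry 1
  1+0+1 = 0 carry 1
  0+0+1 = 1
  0+1 = 1
  0+1 = 1
  0+0 = 0
  1+0 = 1
  1+1 = 0 carry 1
  1+0+1 = 0 carry 1
  0+1+1 = 0 carry 1
  1+1+1 = 1 carry 1
  0+1+1 = 0 carry 1
  0+1+1 = 0 carry 1
  0+1+1 = 0 carry 1
  1+0+1 = 0 carry 1
  0+1+1 = 0 carry 1
  0+1+1 = 0 carry 1
  1+1+1 = 1 carry 1
  0+1+1 = 0 carry 1
  0+1+1 = 0 carry 1
  1+1+1 = 1 carry 1
  1+1+1 = 1 carry 1
  1+1+1 = 1 carry 1
  1+1+1 = 1 carry 1
  0+0+1 = 1
  1+0 = 1
  0+0 = 0
  0+0 = 0
  1+0 = 1
  1+0 = 1
  0+0 = 0
  1+0 = 1

0b10110011111100100000010001011100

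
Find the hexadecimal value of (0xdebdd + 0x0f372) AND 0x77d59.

Add column by column in base 16, right to left:
  d+2 = f
  d+7 = 4 carry 1
  b+3+1 = f
  e+f = d carry 1
  d+0+1 = e
Sum = 0xedf4f; now AND with 0x77d59:
  e&7=6, d&7=5, f&d=d, 4&5=4, f&9=9

0x65d49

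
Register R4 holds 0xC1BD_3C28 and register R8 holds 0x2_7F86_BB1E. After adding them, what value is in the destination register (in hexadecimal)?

0x34143F746

Add column by column in base 16, right to left:
  8+E = 6 carry 1
  2+1+1 = 4
  C+B = 7 carry 1
  3+B+1 = F
  D+6 = 3 carry 1
  B+8+1 = 4 carry 1
  1+F+1 = 1 carry 1
  C+7+1 = 4 carry 1
  0+2+1 = 3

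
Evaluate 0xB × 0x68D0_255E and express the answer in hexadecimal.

0x480F19B0A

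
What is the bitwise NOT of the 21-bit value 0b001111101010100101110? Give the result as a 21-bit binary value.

Invert each bit: 001111101010100101110 → 110000010101011010001.

0b110000010101011010001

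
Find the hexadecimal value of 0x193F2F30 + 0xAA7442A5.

0xC3B371D5

Add column by column in base 16, right to left:
  0+5 = 5
  3+A = D
  F+2 = 1 carry 1
  2+4+1 = 7
  F+4 = 3 carry 1
  3+7+1 = B
  9+A = 3 carry 1
  1+A+1 = C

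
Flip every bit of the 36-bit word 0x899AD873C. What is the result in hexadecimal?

Each hex digit d becomes F−d:
  8→7, 9→6, 9→6, A→5, D→2, 8→7, 7→8, 3→C, C→3

0x7665278C3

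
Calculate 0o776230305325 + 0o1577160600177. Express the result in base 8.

0o2575411105524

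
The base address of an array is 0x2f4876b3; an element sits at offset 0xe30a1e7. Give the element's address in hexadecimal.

0x3d79189a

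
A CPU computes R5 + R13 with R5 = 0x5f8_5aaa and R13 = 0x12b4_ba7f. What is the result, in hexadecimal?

0x18ad1529

Add column by column in base 16, right to left:
  a+f = 9 carry 1
  a+7+1 = 2 carry 1
  a+a+1 = 5 carry 1
  5+b+1 = 1 carry 1
  8+4+1 = d
  f+b = a carry 1
  5+2+1 = 8
  0+1 = 1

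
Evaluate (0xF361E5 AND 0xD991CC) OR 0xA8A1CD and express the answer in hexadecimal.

0xF361E5 AND 0xD991CC = 0xD101C4.
Then OR with 0xA8A1CD.

0xF9A1CD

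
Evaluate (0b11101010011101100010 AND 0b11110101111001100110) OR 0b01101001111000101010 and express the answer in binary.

0b11101001111001101010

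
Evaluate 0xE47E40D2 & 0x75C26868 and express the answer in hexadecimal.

0x64424040

AND each hex digit independently (no carries):
  E&7=6, 4&5=4, 7&C=4, E&2=2, 4&6=4, 0&8=0, D&6=4, 2&8=0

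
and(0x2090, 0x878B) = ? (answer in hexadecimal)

0x0080

AND each hex digit independently (no carries):
  2&8=0, 0&7=0, 9&8=8, 0&B=0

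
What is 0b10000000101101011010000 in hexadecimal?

Group the bits into nibbles: 0100 0000 0101 1010 1101 0000 → 405AD0.

0x405AD0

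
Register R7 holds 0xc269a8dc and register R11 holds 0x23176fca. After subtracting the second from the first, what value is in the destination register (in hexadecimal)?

Subtract column by column in base 16:
  c-a → 2
  d-c → 1
  8-f → 9 (borrow)
  a-6-1 → 3
  9-7 → 2
  6-1 → 5
  2-3 → f (borrow)
  c-2-1 → 9

0x9f523912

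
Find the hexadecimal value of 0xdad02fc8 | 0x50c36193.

OR each hex digit independently (no carries):
  d|5=d, a|0=a, d|c=d, 0|3=3, 2|6=6, f|1=f, c|9=d, 8|3=b

0xdad36fdb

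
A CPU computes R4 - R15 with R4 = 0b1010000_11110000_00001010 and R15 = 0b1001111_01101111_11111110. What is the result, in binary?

0b11000000000001100

Subtract column by column in base 2:
  0-0 → 0
  1-1 → 0
  0-1 → 1 (borrow)
  1-1-1 → 1 (borrow)
  0-1-1 → 0 (borrow)
  0-1-1 → 0 (borrow)
  0-1-1 → 0 (borrow)
  0-1-1 → 0 (borrow)
  0-1-1 → 0 (borrow)
  0-1-1 → 0 (borrow)
  0-1-1 → 0 (borrow)
  0-1-1 → 0 (borrow)
  1-0-1 → 0
  1-1 → 0
  1-1 → 0
  1-0 → 1
  0-1 → 1 (borrow)
  0-1-1 → 0 (borrow)
  0-1-1 → 0 (borrow)
  0-1-1 → 0 (borrow)
  1-0-1 → 0
  0-0 → 0
  1-1 → 0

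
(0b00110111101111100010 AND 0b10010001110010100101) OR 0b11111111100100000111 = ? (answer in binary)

0b11111111100110100111

0b00110111101111100010 AND 0b10010001110010100101 = 0b00010001100010100000.
Then OR with 0b11111111100100000111.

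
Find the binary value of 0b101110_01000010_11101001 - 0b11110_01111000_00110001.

0b11111100101010111000

Subtract column by column in base 2:
  1-1 → 0
  0-0 → 0
  0-0 → 0
  1-0 → 1
  0-1 → 1 (borrow)
  1-1-1 → 1 (borrow)
  1-0-1 → 0
  1-0 → 1
  0-0 → 0
  1-0 → 1
  0-0 → 0
  0-1 → 1 (borrow)
  0-1-1 → 0 (borrow)
  0-1-1 → 0 (borrow)
  1-1-1 → 1 (borrow)
  0-0-1 → 1 (borrow)
  0-0-1 → 1 (borrow)
  1-1-1 → 1 (borrow)
  1-1-1 → 1 (borrow)
  1-1-1 → 1 (borrow)
  0-1-1 → 0 (borrow)
  1-0-1 → 0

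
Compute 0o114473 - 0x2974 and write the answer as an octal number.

0x2974 = 0o24564 in octal.
Subtract column by column in base 8:
  3-4 → 7 (borrow)
  7-6-1 → 0
  4-5 → 7 (borrow)
  4-4-1 → 7 (borrow)
  1-2-1 → 6 (borrow)
  1-0-1 → 0

0o67707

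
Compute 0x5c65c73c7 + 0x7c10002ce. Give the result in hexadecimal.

0xd875c7695

Add column by column in base 16, right to left:
  7+e = 5 carry 1
  c+c+1 = 9 carry 1
  3+2+1 = 6
  7+0 = 7
  c+0 = c
  5+0 = 5
  6+1 = 7
  c+c = 8 carry 1
  5+7+1 = d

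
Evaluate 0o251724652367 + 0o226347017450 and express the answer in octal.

0o500273672037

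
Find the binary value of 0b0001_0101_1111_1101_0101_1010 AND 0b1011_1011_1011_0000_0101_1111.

0b000100011011000001011010

AND bit by bit (1 only where both bits are 1):
  000101011111110101011010
& 101110111011000001011111
= 000100011011000001011010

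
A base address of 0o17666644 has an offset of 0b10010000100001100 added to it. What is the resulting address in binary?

0o17666644 = 0b1111110110110110100100 in binary.
Add column by column in base 2, right to left:
  0+0 = 0
  0+0 = 0
  1+1 = 0 carry 1
  0+1+1 = 0 carry 1
  0+0+1 = 1
  1+0 = 1
  0+0 = 0
  1+0 = 1
  1+1 = 0 carry 1
  0+0+1 = 1
  1+0 = 1
  1+0 = 1
  0+0 = 0
  1+1 = 0 carry 1
  1+0+1 = 0 carry 1
  0+0+1 = 1
  1+1 = 0 carry 1
  1+0+1 = 0 carry 1
  1+0+1 = 0 carry 1
  1+0+1 = 0 carry 1
  1+0+1 = 0 carry 1
  1+0+1 = 0 carry 1
  final carry 1

0b10000001000111010110000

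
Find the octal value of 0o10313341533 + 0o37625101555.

Add column by column in base 8, right to left:
  3+5 = 0 carry 1
  3+5+1 = 1 carry 1
  5+5+1 = 3 carry 1
  1+1+1 = 3
  4+0 = 4
  3+1 = 4
  3+5 = 0 carry 1
  1+2+1 = 4
  3+6 = 1 carry 1
  0+7+1 = 0 carry 1
  1+3+1 = 5

0o50140443310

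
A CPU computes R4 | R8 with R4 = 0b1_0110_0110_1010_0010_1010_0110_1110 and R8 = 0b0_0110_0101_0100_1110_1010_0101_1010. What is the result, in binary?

OR bit by bit (1 where either bit is 1):
  10110011010100010101001101110
| 00110010101001110101001011010
= 10110011111101110101001111110

0b10110011111101110101001111110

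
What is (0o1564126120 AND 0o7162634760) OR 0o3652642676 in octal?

0o1564126120 AND 0o7162634760 = 0o1160024120.
Then OR with 0o3652642676.

0o3772666776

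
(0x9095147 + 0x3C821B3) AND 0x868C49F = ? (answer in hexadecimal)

Add column by column in base 16, right to left:
  7+3 = A
  4+B = F
  1+1 = 2
  5+2 = 7
  9+8 = 1 carry 1
  0+C+1 = D
  9+3 = C
Sum = 0xCD172FA; now AND with 0x868C49F:
  C&8=8, D&6=4, 1&8=0, 7&C=4, 2&4=0, F&9=9, A&F=A

0x840409A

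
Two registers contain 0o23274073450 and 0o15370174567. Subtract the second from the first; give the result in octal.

0o5703676661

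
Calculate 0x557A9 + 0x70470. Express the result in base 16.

0xC5C19

Add column by column in base 16, right to left:
  9+0 = 9
  A+7 = 1 carry 1
  7+4+1 = C
  5+0 = 5
  5+7 = C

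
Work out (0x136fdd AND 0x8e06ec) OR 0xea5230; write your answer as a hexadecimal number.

0x136fdd AND 0x8e06ec = 0x0206cc.
Then OR with 0xea5230.

0xea56fc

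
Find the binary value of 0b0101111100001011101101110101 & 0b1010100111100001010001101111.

AND bit by bit (1 only where both bits are 1):
  0101111100001011101101110101
& 1010100111100001010001101111
= 0000100100000001000001100101

0b0000100100000001000001100101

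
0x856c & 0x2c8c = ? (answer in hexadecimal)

0x040c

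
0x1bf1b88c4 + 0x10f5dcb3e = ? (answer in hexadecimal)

Add column by column in base 16, right to left:
  4+e = 2 carry 1
  c+3+1 = 0 carry 1
  8+b+1 = 4 carry 1
  8+c+1 = 5 carry 1
  b+d+1 = 9 carry 1
  1+5+1 = 7
  f+f = e carry 1
  b+0+1 = c
  1+1 = 2

0x2ce795402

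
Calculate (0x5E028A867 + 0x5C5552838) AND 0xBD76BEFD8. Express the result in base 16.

0xB8569C098

Add column by column in base 16, right to left:
  7+8 = F
  6+3 = 9
  8+8 = 0 carry 1
  A+2+1 = D
  8+5 = D
  2+5 = 7
  0+5 = 5
  E+C = A carry 1
  5+5+1 = B
Sum = 0xBA57DD09F; now AND with 0xBD76BEFD8:
  B&B=B, A&D=8, 5&7=5, 7&6=6, D&B=9, D&E=C, 0&F=0, 9&D=9, F&8=8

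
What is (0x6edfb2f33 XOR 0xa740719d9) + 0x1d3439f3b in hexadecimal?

First 0x6edfb2f33 XOR 0xa740719d9 = 0xc99fc36ea.
Add column by column in base 16, right to left:
  a+b = 5 carry 1
  e+3+1 = 2 carry 1
  6+f+1 = 6 carry 1
  3+9+1 = d
  c+3 = f
  f+4 = 3 carry 1
  9+3+1 = d
  9+d = 6 carry 1
  c+1+1 = e

0xe6d3fd625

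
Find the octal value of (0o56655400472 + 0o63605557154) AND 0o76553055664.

0o42443055644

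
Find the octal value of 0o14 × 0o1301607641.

0o20425135614

Multiply each base-8 digit by 12, carrying:
  1×12 = 12 → write 4 carry 1
  4×12+1 = 49 → write 1 carry 6
  6×12+6 = 78 → write 6 carry 9
  7×12+9 = 93 → write 5 carry 11
  0×12+11 = 11 → write 3 carry 1
  6×12+1 = 73 → write 1 carry 9
  1×12+9 = 21 → write 5 carry 2
  0×12+2 = 2 → write 2
  3×12 = 36 → write 4 carry 4
  1×12+4 = 16 → write 0 carry 2
  remaining carry: 2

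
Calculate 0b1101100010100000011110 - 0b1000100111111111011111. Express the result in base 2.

Subtract column by column in base 2:
  0-1 → 1 (borrow)
  1-1-1 → 1 (borrow)
  1-1-1 → 1 (borrow)
  1-1-1 → 1 (borrow)
  1-1-1 → 1 (borrow)
  0-0-1 → 1 (borrow)
  0-1-1 → 0 (borrow)
  0-1-1 → 0 (borrow)
  0-1-1 → 0 (borrow)
  0-1-1 → 0 (borrow)
  0-1-1 → 0 (borrow)
  1-1-1 → 1 (borrow)
  0-1-1 → 0 (borrow)
  1-1-1 → 1 (borrow)
  0-1-1 → 0 (borrow)
  0-0-1 → 1 (borrow)
  0-0-1 → 1 (borrow)
  1-1-1 → 1 (borrow)
  1-0-1 → 0
  0-0 → 0
  1-0 → 1
  1-1 → 0

0b100111010100000111111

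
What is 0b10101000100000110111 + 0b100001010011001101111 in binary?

Add column by column in base 2, right to left:
  1+1 = 0 carry 1
  1+1+1 = 1 carry 1
  1+1+1 = 1 carry 1
  0+1+1 = 0 carry 1
  1+0+1 = 0 carry 1
  1+1+1 = 1 carry 1
  0+1+1 = 0 carry 1
  0+0+1 = 1
  0+0 = 0
  0+1 = 1
  0+1 = 1
  1+0 = 1
  0+0 = 0
  0+1 = 1
  0+0 = 0
  1+1 = 0 carry 1
  0+0+1 = 1
  1+0 = 1
  0+0 = 0
  1+0 = 1
  0+1 = 1

0b110110010111010100110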